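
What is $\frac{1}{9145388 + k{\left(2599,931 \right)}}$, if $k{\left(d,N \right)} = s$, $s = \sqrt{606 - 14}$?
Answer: $\frac{2286347}{20909530417488} - \frac{\sqrt{37}}{20909530417488} \approx 1.0934 \cdot 10^{-7}$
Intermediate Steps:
$s = 4 \sqrt{37}$ ($s = \sqrt{592} = 4 \sqrt{37} \approx 24.331$)
$k{\left(d,N \right)} = 4 \sqrt{37}$
$\frac{1}{9145388 + k{\left(2599,931 \right)}} = \frac{1}{9145388 + 4 \sqrt{37}}$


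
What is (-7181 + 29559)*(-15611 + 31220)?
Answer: 349298202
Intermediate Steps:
(-7181 + 29559)*(-15611 + 31220) = 22378*15609 = 349298202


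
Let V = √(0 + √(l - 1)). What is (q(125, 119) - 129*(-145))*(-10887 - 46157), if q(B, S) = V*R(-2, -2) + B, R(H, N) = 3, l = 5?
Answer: -1074138520 - 171132*√2 ≈ -1.0744e+9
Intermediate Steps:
V = √2 (V = √(0 + √(5 - 1)) = √(0 + √4) = √(0 + 2) = √2 ≈ 1.4142)
q(B, S) = B + 3*√2 (q(B, S) = √2*3 + B = 3*√2 + B = B + 3*√2)
(q(125, 119) - 129*(-145))*(-10887 - 46157) = ((125 + 3*√2) - 129*(-145))*(-10887 - 46157) = ((125 + 3*√2) + 18705)*(-57044) = (18830 + 3*√2)*(-57044) = -1074138520 - 171132*√2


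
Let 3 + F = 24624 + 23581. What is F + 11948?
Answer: 60150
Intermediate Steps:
F = 48202 (F = -3 + (24624 + 23581) = -3 + 48205 = 48202)
F + 11948 = 48202 + 11948 = 60150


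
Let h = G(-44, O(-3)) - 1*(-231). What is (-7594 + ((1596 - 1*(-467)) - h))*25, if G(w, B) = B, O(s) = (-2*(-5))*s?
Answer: -143300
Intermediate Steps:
O(s) = 10*s
h = 201 (h = 10*(-3) - 1*(-231) = -30 + 231 = 201)
(-7594 + ((1596 - 1*(-467)) - h))*25 = (-7594 + ((1596 - 1*(-467)) - 1*201))*25 = (-7594 + ((1596 + 467) - 201))*25 = (-7594 + (2063 - 201))*25 = (-7594 + 1862)*25 = -5732*25 = -143300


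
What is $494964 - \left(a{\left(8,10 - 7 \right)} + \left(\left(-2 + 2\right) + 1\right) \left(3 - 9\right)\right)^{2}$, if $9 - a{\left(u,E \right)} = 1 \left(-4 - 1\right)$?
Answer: $494900$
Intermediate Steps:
$a{\left(u,E \right)} = 14$ ($a{\left(u,E \right)} = 9 - 1 \left(-4 - 1\right) = 9 - 1 \left(-5\right) = 9 - -5 = 9 + 5 = 14$)
$494964 - \left(a{\left(8,10 - 7 \right)} + \left(\left(-2 + 2\right) + 1\right) \left(3 - 9\right)\right)^{2} = 494964 - \left(14 + \left(\left(-2 + 2\right) + 1\right) \left(3 - 9\right)\right)^{2} = 494964 - \left(14 + \left(0 + 1\right) \left(-6\right)\right)^{2} = 494964 - \left(14 + 1 \left(-6\right)\right)^{2} = 494964 - \left(14 - 6\right)^{2} = 494964 - 8^{2} = 494964 - 64 = 494900$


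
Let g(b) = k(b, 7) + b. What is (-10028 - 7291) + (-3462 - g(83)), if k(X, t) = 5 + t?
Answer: -20876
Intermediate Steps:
g(b) = 12 + b (g(b) = (5 + 7) + b = 12 + b)
(-10028 - 7291) + (-3462 - g(83)) = (-10028 - 7291) + (-3462 - (12 + 83)) = -17319 + (-3462 - 1*95) = -17319 + (-3462 - 95) = -17319 - 3557 = -20876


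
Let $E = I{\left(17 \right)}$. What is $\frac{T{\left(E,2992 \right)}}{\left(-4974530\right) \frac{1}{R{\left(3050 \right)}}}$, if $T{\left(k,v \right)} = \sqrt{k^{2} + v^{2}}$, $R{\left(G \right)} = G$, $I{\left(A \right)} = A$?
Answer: $- \frac{5185 \sqrt{30977}}{497453} \approx -1.8345$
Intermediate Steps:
$E = 17$
$\frac{T{\left(E,2992 \right)}}{\left(-4974530\right) \frac{1}{R{\left(3050 \right)}}} = \frac{\sqrt{17^{2} + 2992^{2}}}{\left(-4974530\right) \frac{1}{3050}} = \frac{\sqrt{289 + 8952064}}{\left(-4974530\right) \frac{1}{3050}} = \frac{\sqrt{8952353}}{- \frac{497453}{305}} = 17 \sqrt{30977} \left(- \frac{305}{497453}\right) = - \frac{5185 \sqrt{30977}}{497453}$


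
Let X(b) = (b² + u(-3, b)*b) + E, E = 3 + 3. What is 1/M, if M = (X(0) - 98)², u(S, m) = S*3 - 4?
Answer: 1/8464 ≈ 0.00011815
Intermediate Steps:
E = 6
u(S, m) = -4 + 3*S (u(S, m) = 3*S - 4 = -4 + 3*S)
X(b) = 6 + b² - 13*b (X(b) = (b² + (-4 + 3*(-3))*b) + 6 = (b² + (-4 - 9)*b) + 6 = (b² - 13*b) + 6 = 6 + b² - 13*b)
M = 8464 (M = ((6 + 0² - 13*0) - 98)² = ((6 + 0 + 0) - 98)² = (6 - 98)² = (-92)² = 8464)
1/M = 1/8464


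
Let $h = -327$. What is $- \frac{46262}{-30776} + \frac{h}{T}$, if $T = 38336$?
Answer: $\frac{220429535}{147478592} \approx 1.4947$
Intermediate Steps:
$- \frac{46262}{-30776} + \frac{h}{T} = - \frac{46262}{-30776} - \frac{327}{38336} = \left(-46262\right) \left(- \frac{1}{30776}\right) - \frac{327}{38336} = \frac{23131}{15388} - \frac{327}{38336} = \frac{220429535}{147478592}$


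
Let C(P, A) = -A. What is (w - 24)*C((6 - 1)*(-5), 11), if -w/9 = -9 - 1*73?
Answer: -7854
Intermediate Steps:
w = 738 (w = -9*(-9 - 1*73) = -9*(-9 - 73) = -9*(-82) = 738)
(w - 24)*C((6 - 1)*(-5), 11) = (738 - 24)*(-1*11) = 714*(-11) = -7854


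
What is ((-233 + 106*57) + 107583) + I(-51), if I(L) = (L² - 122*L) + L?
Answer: 122164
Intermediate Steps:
I(L) = L² - 121*L
((-233 + 106*57) + 107583) + I(-51) = ((-233 + 106*57) + 107583) - 51*(-121 - 51) = ((-233 + 6042) + 107583) - 51*(-172) = (5809 + 107583) + 8772 = 113392 + 8772 = 122164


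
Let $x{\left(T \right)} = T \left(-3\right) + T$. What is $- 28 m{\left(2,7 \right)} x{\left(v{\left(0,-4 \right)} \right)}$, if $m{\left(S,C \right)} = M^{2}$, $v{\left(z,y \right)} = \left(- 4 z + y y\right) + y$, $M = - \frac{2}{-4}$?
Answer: $168$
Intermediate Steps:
$M = \frac{1}{2}$ ($M = \left(-2\right) \left(- \frac{1}{4}\right) = \frac{1}{2} \approx 0.5$)
$v{\left(z,y \right)} = y + y^{2} - 4 z$ ($v{\left(z,y \right)} = \left(- 4 z + y^{2}\right) + y = \left(y^{2} - 4 z\right) + y = y + y^{2} - 4 z$)
$m{\left(S,C \right)} = \frac{1}{4}$ ($m{\left(S,C \right)} = \left(\frac{1}{2}\right)^{2} = \frac{1}{4}$)
$x{\left(T \right)} = - 2 T$ ($x{\left(T \right)} = - 3 T + T = - 2 T$)
$- 28 m{\left(2,7 \right)} x{\left(v{\left(0,-4 \right)} \right)} = \left(-28\right) \frac{1}{4} \left(- 2 \left(-4 + \left(-4\right)^{2} - 0\right)\right) = - 7 \left(- 2 \left(-4 + 16 + 0\right)\right) = - 7 \left(\left(-2\right) 12\right) = \left(-7\right) \left(-24\right) = 168$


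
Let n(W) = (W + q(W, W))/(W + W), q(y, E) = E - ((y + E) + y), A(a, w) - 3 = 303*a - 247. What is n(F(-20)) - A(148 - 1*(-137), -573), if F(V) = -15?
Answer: -172223/2 ≈ -86112.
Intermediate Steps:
A(a, w) = -244 + 303*a (A(a, w) = 3 + (303*a - 247) = 3 + (-247 + 303*a) = -244 + 303*a)
q(y, E) = -2*y (q(y, E) = E - ((E + y) + y) = E - (E + 2*y) = E + (-E - 2*y) = -2*y)
n(W) = -½ (n(W) = (W - 2*W)/(W + W) = (-W)/((2*W)) = (-W)*(1/(2*W)) = -½)
n(F(-20)) - A(148 - 1*(-137), -573) = -½ - (-244 + 303*(148 - 1*(-137))) = -½ - (-244 + 303*(148 + 137)) = -½ - (-244 + 303*285) = -½ - (-244 + 86355) = -½ - 1*86111 = -½ - 86111 = -172223/2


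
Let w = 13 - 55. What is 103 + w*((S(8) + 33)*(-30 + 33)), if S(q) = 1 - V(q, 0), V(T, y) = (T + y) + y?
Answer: -3173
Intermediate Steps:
w = -42
V(T, y) = T + 2*y
S(q) = 1 - q (S(q) = 1 - (q + 2*0) = 1 - (q + 0) = 1 - q)
103 + w*((S(8) + 33)*(-30 + 33)) = 103 - 42*((1 - 1*8) + 33)*(-30 + 33) = 103 - 42*((1 - 8) + 33)*3 = 103 - 42*(-7 + 33)*3 = 103 - 1092*3 = 103 - 42*78 = 103 - 3276 = -3173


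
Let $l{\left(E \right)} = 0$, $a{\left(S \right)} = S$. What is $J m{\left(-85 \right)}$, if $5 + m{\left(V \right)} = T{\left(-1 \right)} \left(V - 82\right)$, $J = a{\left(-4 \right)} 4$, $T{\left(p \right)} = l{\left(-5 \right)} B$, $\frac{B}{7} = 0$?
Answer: $80$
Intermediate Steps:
$B = 0$ ($B = 7 \cdot 0 = 0$)
$T{\left(p \right)} = 0$ ($T{\left(p \right)} = 0 \cdot 0 = 0$)
$J = -16$ ($J = \left(-4\right) 4 = -16$)
$m{\left(V \right)} = -5$ ($m{\left(V \right)} = -5 + 0 \left(V - 82\right) = -5 + 0 \left(-82 + V\right) = -5 + 0 = -5$)
$J m{\left(-85 \right)} = \left(-16\right) \left(-5\right) = 80$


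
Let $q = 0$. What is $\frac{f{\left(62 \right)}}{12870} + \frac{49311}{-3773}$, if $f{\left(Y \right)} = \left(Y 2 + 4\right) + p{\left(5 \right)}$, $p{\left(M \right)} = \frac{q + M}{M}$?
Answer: $- \frac{19216541}{1471470} \approx -13.059$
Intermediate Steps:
$p{\left(M \right)} = 1$ ($p{\left(M \right)} = \frac{0 + M}{M} = \frac{M}{M} = 1$)
$f{\left(Y \right)} = 5 + 2 Y$ ($f{\left(Y \right)} = \left(Y 2 + 4\right) + 1 = \left(2 Y + 4\right) + 1 = \left(4 + 2 Y\right) + 1 = 5 + 2 Y$)
$\frac{f{\left(62 \right)}}{12870} + \frac{49311}{-3773} = \frac{5 + 2 \cdot 62}{12870} + \frac{49311}{-3773} = \left(5 + 124\right) \frac{1}{12870} + 49311 \left(- \frac{1}{3773}\right) = 129 \cdot \frac{1}{12870} - \frac{49311}{3773} = \frac{43}{4290} - \frac{49311}{3773} = - \frac{19216541}{1471470}$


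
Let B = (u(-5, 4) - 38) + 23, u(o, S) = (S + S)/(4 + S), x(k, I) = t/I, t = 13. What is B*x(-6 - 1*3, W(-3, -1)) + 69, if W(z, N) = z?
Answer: 389/3 ≈ 129.67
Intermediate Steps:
x(k, I) = 13/I
u(o, S) = 2*S/(4 + S) (u(o, S) = (2*S)/(4 + S) = 2*S/(4 + S))
B = -14 (B = (2*4/(4 + 4) - 38) + 23 = (2*4/8 - 38) + 23 = (2*4*(⅛) - 38) + 23 = (1 - 38) + 23 = -37 + 23 = -14)
B*x(-6 - 1*3, W(-3, -1)) + 69 = -182/(-3) + 69 = -182*(-1)/3 + 69 = -14*(-13/3) + 69 = 182/3 + 69 = 389/3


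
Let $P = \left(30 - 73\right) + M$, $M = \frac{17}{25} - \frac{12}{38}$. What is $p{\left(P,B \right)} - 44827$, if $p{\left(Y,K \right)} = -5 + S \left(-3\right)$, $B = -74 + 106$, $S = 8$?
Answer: $-44856$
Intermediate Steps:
$B = 32$
$M = \frac{173}{475}$ ($M = 17 \cdot \frac{1}{25} - \frac{6}{19} = \frac{17}{25} - \frac{6}{19} = \frac{173}{475} \approx 0.36421$)
$P = - \frac{20252}{475}$ ($P = \left(30 - 73\right) + \frac{173}{475} = -43 + \frac{173}{475} = - \frac{20252}{475} \approx -42.636$)
$p{\left(Y,K \right)} = -29$ ($p{\left(Y,K \right)} = -5 + 8 \left(-3\right) = -5 - 24 = -29$)
$p{\left(P,B \right)} - 44827 = -29 - 44827 = -44856$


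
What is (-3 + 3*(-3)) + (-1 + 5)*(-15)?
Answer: -72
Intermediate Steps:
(-3 + 3*(-3)) + (-1 + 5)*(-15) = (-3 - 9) + 4*(-15) = -12 - 60 = -72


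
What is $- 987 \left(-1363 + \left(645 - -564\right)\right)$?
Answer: $151998$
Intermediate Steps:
$- 987 \left(-1363 + \left(645 - -564\right)\right) = - 987 \left(-1363 + \left(645 + 564\right)\right) = - 987 \left(-1363 + 1209\right) = \left(-987\right) \left(-154\right) = 151998$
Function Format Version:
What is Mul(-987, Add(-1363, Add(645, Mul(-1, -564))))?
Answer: 151998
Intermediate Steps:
Mul(-987, Add(-1363, Add(645, Mul(-1, -564)))) = Mul(-987, Add(-1363, Add(645, 564))) = Mul(-987, Add(-1363, 1209)) = Mul(-987, -154) = 151998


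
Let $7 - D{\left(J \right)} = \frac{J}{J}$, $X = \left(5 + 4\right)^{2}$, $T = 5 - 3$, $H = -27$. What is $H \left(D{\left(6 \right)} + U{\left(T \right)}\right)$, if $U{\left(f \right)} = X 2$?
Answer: $-4536$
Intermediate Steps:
$T = 2$ ($T = 5 - 3 = 2$)
$X = 81$ ($X = 9^{2} = 81$)
$D{\left(J \right)} = 6$ ($D{\left(J \right)} = 7 - \frac{J}{J} = 7 - 1 = 6$)
$U{\left(f \right)} = 162$ ($U{\left(f \right)} = 81 \cdot 2 = 162$)
$H \left(D{\left(6 \right)} + U{\left(T \right)}\right) = - 27 \left(6 + 162\right) = \left(-27\right) 168 = -4536$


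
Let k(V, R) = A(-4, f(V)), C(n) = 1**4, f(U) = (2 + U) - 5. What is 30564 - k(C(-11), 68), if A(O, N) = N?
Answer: 30566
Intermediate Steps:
f(U) = -3 + U
C(n) = 1
k(V, R) = -3 + V
30564 - k(C(-11), 68) = 30564 - (-3 + 1) = 30564 - 1*(-2) = 30564 + 2 = 30566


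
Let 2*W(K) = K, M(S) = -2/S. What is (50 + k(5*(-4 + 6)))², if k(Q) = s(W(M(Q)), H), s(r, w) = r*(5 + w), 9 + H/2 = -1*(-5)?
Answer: 253009/100 ≈ 2530.1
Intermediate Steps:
W(K) = K/2
H = -8 (H = -18 + 2*(-1*(-5)) = -18 + 2*5 = -18 + 10 = -8)
k(Q) = 3/Q (k(Q) = ((-2/Q)/2)*(5 - 8) = -1/Q*(-3) = 3/Q)
(50 + k(5*(-4 + 6)))² = (50 + 3/((5*(-4 + 6))))² = (50 + 3/((5*2)))² = (50 + 3/10)² = (503/10)² = 253009/100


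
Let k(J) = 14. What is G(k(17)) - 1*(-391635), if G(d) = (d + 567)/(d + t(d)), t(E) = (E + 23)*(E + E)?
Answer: 58745333/150 ≈ 3.9164e+5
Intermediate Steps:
t(E) = 2*E*(23 + E) (t(E) = (23 + E)*(2*E) = 2*E*(23 + E))
G(d) = (567 + d)/(d + 2*d*(23 + d)) (G(d) = (d + 567)/(d + 2*d*(23 + d)) = (567 + d)/(d + 2*d*(23 + d)))
G(k(17)) - 1*(-391635) = (567 + 14)/(14*(47 + 2*14)) - 1*(-391635) = (1/14)*581/(47 + 28) + 391635 = (1/14)*581/75 + 391635 = (1/14)*(1/75)*581 + 391635 = 83/150 + 391635 = 58745333/150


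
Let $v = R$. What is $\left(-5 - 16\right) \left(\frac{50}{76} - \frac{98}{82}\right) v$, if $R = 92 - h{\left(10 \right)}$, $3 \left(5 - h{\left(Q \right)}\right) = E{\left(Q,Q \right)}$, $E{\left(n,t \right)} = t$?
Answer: $\frac{1587789}{1558} \approx 1019.1$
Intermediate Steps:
$h{\left(Q \right)} = 5 - \frac{Q}{3}$
$R = \frac{271}{3}$ ($R = 92 - \left(5 - \frac{10}{3}\right) = 92 - \frac{5}{3} = \frac{271}{3} \approx 90.333$)
$v = \frac{271}{3} \approx 90.333$
$\left(-5 - 16\right) \left(\frac{50}{76} - \frac{98}{82}\right) v = \left(-5 - 16\right) \left(\frac{50}{76} - \frac{98}{82}\right) \frac{271}{3} = \left(-5 - 16\right) \left(50 \cdot \frac{1}{76} - \frac{49}{41}\right) \frac{271}{3} = - 21 \left(\frac{25}{38} - \frac{49}{41}\right) \frac{271}{3} = \left(-21\right) \left(- \frac{837}{1558}\right) \frac{271}{3} = \frac{17577}{1558} \cdot \frac{271}{3} = \frac{1587789}{1558}$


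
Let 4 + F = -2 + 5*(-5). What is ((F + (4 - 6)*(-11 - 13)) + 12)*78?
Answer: 2262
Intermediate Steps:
F = -31 (F = -4 + (-2 + 5*(-5)) = -4 + (-2 - 25) = -4 - 27 = -31)
((F + (4 - 6)*(-11 - 13)) + 12)*78 = ((-31 + (4 - 6)*(-11 - 13)) + 12)*78 = ((-31 - 2*(-24)) + 12)*78 = ((-31 + 48) + 12)*78 = (17 + 12)*78 = 29*78 = 2262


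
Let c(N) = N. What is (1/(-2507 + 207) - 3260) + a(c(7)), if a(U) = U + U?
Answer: -7465801/2300 ≈ -3246.0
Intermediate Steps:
a(U) = 2*U
(1/(-2507 + 207) - 3260) + a(c(7)) = (1/(-2507 + 207) - 3260) + 2*7 = (1/(-2300) - 3260) + 14 = (-1/2300 - 3260) + 14 = -7498001/2300 + 14 = -7465801/2300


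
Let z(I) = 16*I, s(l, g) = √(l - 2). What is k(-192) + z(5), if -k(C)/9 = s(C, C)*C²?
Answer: 80 - 331776*I*√194 ≈ 80.0 - 4.6211e+6*I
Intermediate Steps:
s(l, g) = √(-2 + l)
k(C) = -9*C²*√(-2 + C) (k(C) = -9*√(-2 + C)*C² = -9*C²*√(-2 + C))
k(-192) + z(5) = -9*(-192)²*√(-2 - 192) + 16*5 = -9*36864*√(-194) + 80 = -9*36864*I*√194 + 80 = -331776*I*√194 + 80 = 80 - 331776*I*√194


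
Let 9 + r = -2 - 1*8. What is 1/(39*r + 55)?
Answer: -1/686 ≈ -0.0014577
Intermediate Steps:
r = -19 (r = -9 + (-2 - 1*8) = -9 + (-2 - 8) = -9 - 10 = -19)
1/(39*r + 55) = 1/(39*(-19) + 55) = 1/(-741 + 55) = 1/(-686) = -1/686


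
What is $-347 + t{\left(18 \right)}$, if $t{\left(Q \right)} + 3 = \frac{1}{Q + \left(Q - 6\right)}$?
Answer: $- \frac{10499}{30} \approx -349.97$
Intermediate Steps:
$t{\left(Q \right)} = -3 + \frac{1}{-6 + 2 Q}$ ($t{\left(Q \right)} = -3 + \frac{1}{Q + \left(Q - 6\right)} = -3 + \frac{1}{Q + \left(-6 + Q\right)} = -3 + \frac{1}{-6 + 2 Q}$)
$-347 + t{\left(18 \right)} = -347 + \frac{19 - 108}{2 \left(-3 + 18\right)} = -347 + \frac{19 - 108}{2 \cdot 15} = -347 + \frac{1}{2} \cdot \frac{1}{15} \left(-89\right) = -347 - \frac{89}{30} = - \frac{10499}{30}$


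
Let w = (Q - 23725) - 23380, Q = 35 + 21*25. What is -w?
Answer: 46545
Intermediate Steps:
Q = 560 (Q = 35 + 525 = 560)
w = -46545 (w = (560 - 23725) - 23380 = -23165 - 23380 = -46545)
-w = -1*(-46545) = 46545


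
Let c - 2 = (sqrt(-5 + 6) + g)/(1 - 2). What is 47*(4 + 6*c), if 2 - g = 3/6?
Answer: 47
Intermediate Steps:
g = 3/2 (g = 2 - 3/6 = 2 - 1*1/2 = 2 - 1/2 = 3/2 ≈ 1.5000)
c = -1/2 (c = 2 + (sqrt(-5 + 6) + 3/2)/(1 - 2) = 2 + (sqrt(1) + 3/2)/(-1) = 2 + (1 + 3/2)*(-1) = 2 + (5/2)*(-1) = 2 - 5/2 = -1/2 ≈ -0.50000)
47*(4 + 6*c) = 47*(4 + 6*(-1/2)) = 47*(4 - 3) = 47*1 = 47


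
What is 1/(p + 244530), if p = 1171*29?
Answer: 1/278489 ≈ 3.5908e-6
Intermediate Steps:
p = 33959
1/(p + 244530) = 1/(33959 + 244530) = 1/278489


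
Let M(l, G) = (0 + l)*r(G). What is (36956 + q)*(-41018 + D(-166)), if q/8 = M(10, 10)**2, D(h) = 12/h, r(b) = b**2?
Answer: -27361816702000/83 ≈ -3.2966e+11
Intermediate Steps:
M(l, G) = l*G**2 (M(l, G) = (0 + l)*G**2 = l*G**2)
q = 8000000 (q = 8*(10*10**2)**2 = 8*(10*100)**2 = 8*1000**2 = 8*1000000 = 8000000)
(36956 + q)*(-41018 + D(-166)) = (36956 + 8000000)*(-41018 + 12/(-166)) = 8036956*(-41018 + 12*(-1/166)) = 8036956*(-41018 - 6/83) = 8036956*(-3404500/83) = -27361816702000/83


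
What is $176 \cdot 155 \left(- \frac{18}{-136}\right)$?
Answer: $\frac{61380}{17} \approx 3610.6$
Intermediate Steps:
$176 \cdot 155 \left(- \frac{18}{-136}\right) = 27280 \left(\left(-18\right) \left(- \frac{1}{136}\right)\right) = 27280 \cdot \frac{9}{68} = \frac{61380}{17}$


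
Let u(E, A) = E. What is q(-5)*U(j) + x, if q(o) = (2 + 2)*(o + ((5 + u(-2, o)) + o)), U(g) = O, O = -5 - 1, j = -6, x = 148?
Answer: 316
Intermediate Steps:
O = -6
U(g) = -6
q(o) = 12 + 8*o (q(o) = (2 + 2)*(o + ((5 - 2) + o)) = 4*(o + (3 + o)) = 4*(3 + 2*o) = 12 + 8*o)
q(-5)*U(j) + x = (12 + 8*(-5))*(-6) + 148 = (12 - 40)*(-6) + 148 = -28*(-6) + 148 = 168 + 148 = 316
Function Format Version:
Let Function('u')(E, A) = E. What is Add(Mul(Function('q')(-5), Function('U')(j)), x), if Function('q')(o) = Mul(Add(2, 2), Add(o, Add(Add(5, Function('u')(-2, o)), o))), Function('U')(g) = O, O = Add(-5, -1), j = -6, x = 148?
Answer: 316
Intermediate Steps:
O = -6
Function('U')(g) = -6
Function('q')(o) = Add(12, Mul(8, o)) (Function('q')(o) = Mul(Add(2, 2), Add(o, Add(Add(5, -2), o))) = Mul(4, Add(o, Add(3, o))) = Mul(4, Add(3, Mul(2, o))) = Add(12, Mul(8, o)))
Add(Mul(Function('q')(-5), Function('U')(j)), x) = Add(Mul(Add(12, Mul(8, -5)), -6), 148) = Add(Mul(Add(12, -40), -6), 148) = Add(Mul(-28, -6), 148) = Add(168, 148) = 316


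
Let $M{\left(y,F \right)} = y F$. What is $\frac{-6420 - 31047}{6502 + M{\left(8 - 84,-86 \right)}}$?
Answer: $- \frac{12489}{4346} \approx -2.8737$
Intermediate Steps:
$M{\left(y,F \right)} = F y$
$\frac{-6420 - 31047}{6502 + M{\left(8 - 84,-86 \right)}} = \frac{-6420 - 31047}{6502 - 86 \left(8 - 84\right)} = - \frac{37467}{6502 - -6536} = - \frac{37467}{6502 + 6536} = - \frac{37467}{13038} = \left(-37467\right) \frac{1}{13038} = - \frac{12489}{4346}$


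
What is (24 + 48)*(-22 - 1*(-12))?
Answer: -720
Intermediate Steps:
(24 + 48)*(-22 - 1*(-12)) = 72*(-22 + 12) = 72*(-10) = -720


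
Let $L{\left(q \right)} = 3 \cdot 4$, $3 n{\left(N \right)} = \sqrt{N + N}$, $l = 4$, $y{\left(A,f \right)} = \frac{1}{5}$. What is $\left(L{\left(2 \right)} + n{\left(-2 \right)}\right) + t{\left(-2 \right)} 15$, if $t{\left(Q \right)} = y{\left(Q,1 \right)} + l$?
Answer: $75 + \frac{2 i}{3} \approx 75.0 + 0.66667 i$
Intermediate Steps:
$y{\left(A,f \right)} = \frac{1}{5}$
$n{\left(N \right)} = \frac{\sqrt{2} \sqrt{N}}{3}$ ($n{\left(N \right)} = \frac{\sqrt{N + N}}{3} = \frac{\sqrt{2 N}}{3} = \frac{\sqrt{2} \sqrt{N}}{3}$)
$L{\left(q \right)} = 12$
$t{\left(Q \right)} = \frac{21}{5}$ ($t{\left(Q \right)} = \frac{1}{5} + 4 = \frac{21}{5}$)
$\left(L{\left(2 \right)} + n{\left(-2 \right)}\right) + t{\left(-2 \right)} 15 = \left(12 + \frac{\sqrt{2} \sqrt{-2}}{3}\right) + \frac{21}{5} \cdot 15 = \left(12 + \frac{\sqrt{2} i \sqrt{2}}{3}\right) + 63 = \left(12 + \frac{2 i}{3}\right) + 63 = 75 + \frac{2 i}{3}$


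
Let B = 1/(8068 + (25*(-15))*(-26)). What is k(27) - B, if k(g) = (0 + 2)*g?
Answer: 962171/17818 ≈ 54.000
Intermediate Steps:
B = 1/17818 (B = 1/(8068 - 375*(-26)) = 1/(8068 + 9750) = 1/17818 ≈ 5.6123e-5)
k(g) = 2*g
k(27) - B = 2*27 - 1*1/17818 = 54 - 1/17818 = 962171/17818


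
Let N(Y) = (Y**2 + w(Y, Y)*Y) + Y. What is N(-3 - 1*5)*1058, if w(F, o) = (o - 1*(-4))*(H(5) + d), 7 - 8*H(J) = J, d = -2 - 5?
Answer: -169280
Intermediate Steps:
d = -7
H(J) = 7/8 - J/8
w(F, o) = -27 - 27*o/4 (w(F, o) = (o - 1*(-4))*((7/8 - 1/8*5) - 7) = (o + 4)*((7/8 - 5/8) - 7) = (4 + o)*(1/4 - 7) = (4 + o)*(-27/4) = -27 - 27*o/4)
N(Y) = Y + Y**2 + Y*(-27 - 27*Y/4) (N(Y) = (Y**2 + (-27 - 27*Y/4)*Y) + Y = (Y**2 + Y*(-27 - 27*Y/4)) + Y = Y + Y**2 + Y*(-27 - 27*Y/4))
N(-3 - 1*5)*1058 = -(-3 - 1*5)*(104 + 23*(-3 - 1*5))/4*1058 = -(-3 - 5)*(104 + 23*(-3 - 5))/4*1058 = -1/4*(-8)*(104 + 23*(-8))*1058 = -1/4*(-8)*(104 - 184)*1058 = -1/4*(-8)*(-80)*1058 = -160*1058 = -169280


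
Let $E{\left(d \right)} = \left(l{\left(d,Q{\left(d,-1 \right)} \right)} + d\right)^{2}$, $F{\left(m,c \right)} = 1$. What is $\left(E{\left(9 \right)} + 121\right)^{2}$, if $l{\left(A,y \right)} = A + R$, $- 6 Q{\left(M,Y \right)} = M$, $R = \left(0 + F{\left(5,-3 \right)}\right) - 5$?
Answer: $100489$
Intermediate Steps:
$R = -4$ ($R = \left(0 + 1\right) - 5 = 1 - 5 = -4$)
$Q{\left(M,Y \right)} = - \frac{M}{6}$
$l{\left(A,y \right)} = -4 + A$ ($l{\left(A,y \right)} = A - 4 = -4 + A$)
$E{\left(d \right)} = \left(-4 + 2 d\right)^{2}$ ($E{\left(d \right)} = \left(\left(-4 + d\right) + d\right)^{2} = \left(-4 + 2 d\right)^{2}$)
$\left(E{\left(9 \right)} + 121\right)^{2} = \left(4 \left(-2 + 9\right)^{2} + 121\right)^{2} = \left(4 \cdot 7^{2} + 121\right)^{2} = \left(4 \cdot 49 + 121\right)^{2} = \left(196 + 121\right)^{2} = 317^{2} = 100489$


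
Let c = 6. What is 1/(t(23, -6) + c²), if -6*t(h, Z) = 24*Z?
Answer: 1/60 ≈ 0.016667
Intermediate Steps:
t(h, Z) = -4*Z
1/(t(23, -6) + c²) = 1/(-4*(-6) + 6²) = 1/(24 + 36) = 1/60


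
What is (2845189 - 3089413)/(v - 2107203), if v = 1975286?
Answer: 4608/2489 ≈ 1.8513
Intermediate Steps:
(2845189 - 3089413)/(v - 2107203) = (2845189 - 3089413)/(1975286 - 2107203) = -244224/(-131917) = -244224*(-1/131917) = 4608/2489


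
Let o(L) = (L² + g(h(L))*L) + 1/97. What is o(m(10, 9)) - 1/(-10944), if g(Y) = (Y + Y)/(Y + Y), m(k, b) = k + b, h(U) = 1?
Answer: 403406881/1061568 ≈ 380.01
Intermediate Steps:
m(k, b) = b + k
g(Y) = 1 (g(Y) = (2*Y)/((2*Y)) = (2*Y)*(1/(2*Y)) = 1)
o(L) = 1/97 + L + L² (o(L) = (L² + 1*L) + 1/97 = (L² + L) + 1/97 = (L + L²) + 1/97 = 1/97 + L + L²)
o(m(10, 9)) - 1/(-10944) = (1/97 + (9 + 10) + (9 + 10)²) - 1/(-10944) = (1/97 + 19 + 19²) - 1*(-1/10944) = (1/97 + 19 + 361) + 1/10944 = 36861/97 + 1/10944 = 403406881/1061568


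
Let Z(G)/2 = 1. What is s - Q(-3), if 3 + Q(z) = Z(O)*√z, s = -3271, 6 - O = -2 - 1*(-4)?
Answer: -3268 - 2*I*√3 ≈ -3268.0 - 3.4641*I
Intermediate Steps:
O = 4 (O = 6 - (-2 - 1*(-4)) = 6 - (-2 + 4) = 6 - 1*2 = 6 - 2 = 4)
Z(G) = 2 (Z(G) = 2*1 = 2)
Q(z) = -3 + 2*√z
s - Q(-3) = -3271 - (-3 + 2*√(-3)) = -3271 - (-3 + 2*(I*√3)) = -3271 - (-3 + 2*I*√3) = -3271 + (3 - 2*I*√3) = -3268 - 2*I*√3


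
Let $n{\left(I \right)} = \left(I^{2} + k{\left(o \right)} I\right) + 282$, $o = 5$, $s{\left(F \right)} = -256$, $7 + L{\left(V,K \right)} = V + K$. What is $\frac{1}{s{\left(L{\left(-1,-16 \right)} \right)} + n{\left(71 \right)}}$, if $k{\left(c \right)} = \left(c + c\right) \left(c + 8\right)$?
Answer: $\frac{1}{14297} \approx 6.9945 \cdot 10^{-5}$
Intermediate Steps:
$L{\left(V,K \right)} = -7 + K + V$ ($L{\left(V,K \right)} = -7 + \left(V + K\right) = -7 + \left(K + V\right) = -7 + K + V$)
$k{\left(c \right)} = 2 c \left(8 + c\right)$
$n{\left(I \right)} = 282 + I^{2} + 130 I$ ($n{\left(I \right)} = \left(I^{2} + 2 \cdot 5 \left(8 + 5\right) I\right) + 282 = \left(I^{2} + 2 \cdot 5 \cdot 13 I\right) + 282 = \left(I^{2} + 130 I\right) + 282 = 282 + I^{2} + 130 I$)
$\frac{1}{s{\left(L{\left(-1,-16 \right)} \right)} + n{\left(71 \right)}} = \frac{1}{-256 + \left(282 + 71^{2} + 130 \cdot 71\right)} = \frac{1}{-256 + \left(282 + 5041 + 9230\right)} = \frac{1}{-256 + 14553} = \frac{1}{14297}$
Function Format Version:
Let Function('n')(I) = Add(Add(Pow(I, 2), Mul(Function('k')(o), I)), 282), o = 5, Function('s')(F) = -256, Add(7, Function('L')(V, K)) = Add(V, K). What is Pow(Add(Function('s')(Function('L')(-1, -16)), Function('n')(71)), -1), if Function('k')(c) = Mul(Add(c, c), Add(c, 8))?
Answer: Rational(1, 14297) ≈ 6.9945e-5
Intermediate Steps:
Function('L')(V, K) = Add(-7, K, V) (Function('L')(V, K) = Add(-7, Add(V, K)) = Add(-7, Add(K, V)) = Add(-7, K, V))
Function('k')(c) = Mul(2, c, Add(8, c)) (Function('k')(c) = Mul(Mul(2, c), Add(8, c)) = Mul(2, c, Add(8, c)))
Function('n')(I) = Add(282, Pow(I, 2), Mul(130, I)) (Function('n')(I) = Add(Add(Pow(I, 2), Mul(Mul(2, 5, Add(8, 5)), I)), 282) = Add(Add(Pow(I, 2), Mul(Mul(2, 5, 13), I)), 282) = Add(Add(Pow(I, 2), Mul(130, I)), 282) = Add(282, Pow(I, 2), Mul(130, I)))
Pow(Add(Function('s')(Function('L')(-1, -16)), Function('n')(71)), -1) = Pow(Add(-256, Add(282, Pow(71, 2), Mul(130, 71))), -1) = Pow(Add(-256, Add(282, 5041, 9230)), -1) = Pow(Add(-256, 14553), -1) = Pow(14297, -1) = Rational(1, 14297)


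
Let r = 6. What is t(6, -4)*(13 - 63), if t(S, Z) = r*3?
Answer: -900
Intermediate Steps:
t(S, Z) = 18 (t(S, Z) = 6*3 = 18)
t(6, -4)*(13 - 63) = 18*(13 - 63) = 18*(-50) = -900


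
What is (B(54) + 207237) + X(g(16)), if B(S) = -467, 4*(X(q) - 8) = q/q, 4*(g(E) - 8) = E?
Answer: 827113/4 ≈ 2.0678e+5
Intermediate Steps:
g(E) = 8 + E/4
X(q) = 33/4 (X(q) = 8 + (q/q)/4 = 8 + (¼)*1 = 8 + ¼ = 33/4)
(B(54) + 207237) + X(g(16)) = (-467 + 207237) + 33/4 = 206770 + 33/4 = 827113/4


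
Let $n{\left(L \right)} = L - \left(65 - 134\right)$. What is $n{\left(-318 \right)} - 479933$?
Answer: $-480182$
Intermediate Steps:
$n{\left(L \right)} = 69 + L$ ($n{\left(L \right)} = L - \left(65 - 134\right) = L - -69 = L + 69 = 69 + L$)
$n{\left(-318 \right)} - 479933 = \left(69 - 318\right) - 479933 = -249 - 479933 = -480182$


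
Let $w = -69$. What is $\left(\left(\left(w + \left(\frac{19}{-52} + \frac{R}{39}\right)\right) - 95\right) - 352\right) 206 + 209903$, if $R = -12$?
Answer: $\frac{2690177}{26} \approx 1.0347 \cdot 10^{5}$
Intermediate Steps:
$\left(\left(\left(w + \left(\frac{19}{-52} + \frac{R}{39}\right)\right) - 95\right) - 352\right) 206 + 209903 = \left(\left(\left(-69 + \left(\frac{19}{-52} - \frac{12}{39}\right)\right) - 95\right) - 352\right) 206 + 209903 = \left(\left(\left(-69 + \left(19 \left(- \frac{1}{52}\right) - \frac{4}{13}\right)\right) - 95\right) - 352\right) 206 + 209903 = \left(\left(\left(-69 - \frac{35}{52}\right) - 95\right) - 352\right) 206 + 209903 = \left(\left(- \frac{3623}{52} - 95\right) - 352\right) 206 + 209903 = \left(- \frac{8563}{52} - 352\right) 206 + 209903 = \left(- \frac{26867}{52}\right) 206 + 209903 = - \frac{2767301}{26} + 209903 = \frac{2690177}{26}$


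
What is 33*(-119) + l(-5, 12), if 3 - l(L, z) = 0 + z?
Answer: -3936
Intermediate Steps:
l(L, z) = 3 - z (l(L, z) = 3 - (0 + z) = 3 - z)
33*(-119) + l(-5, 12) = 33*(-119) + (3 - 1*12) = -3927 + (3 - 12) = -3927 - 9 = -3936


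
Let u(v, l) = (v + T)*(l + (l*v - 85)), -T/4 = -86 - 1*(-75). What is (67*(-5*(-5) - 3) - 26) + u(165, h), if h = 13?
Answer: 434705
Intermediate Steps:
T = 44 (T = -4*(-86 - 1*(-75)) = -4*(-86 + 75) = -4*(-11) = 44)
u(v, l) = (44 + v)*(-85 + l + l*v) (u(v, l) = (v + 44)*(l + (l*v - 85)) = (44 + v)*(l + (-85 + l*v)) = (44 + v)*(-85 + l + l*v))
(67*(-5*(-5) - 3) - 26) + u(165, h) = (67*(-5*(-5) - 3) - 26) + (-3740 - 85*165 + 44*13 + 13*165² + 45*13*165) = (67*(25 - 3) - 26) + (-3740 - 14025 + 572 + 13*27225 + 96525) = (67*22 - 26) + (-3740 - 14025 + 572 + 353925 + 96525) = (1474 - 26) + 433257 = 1448 + 433257 = 434705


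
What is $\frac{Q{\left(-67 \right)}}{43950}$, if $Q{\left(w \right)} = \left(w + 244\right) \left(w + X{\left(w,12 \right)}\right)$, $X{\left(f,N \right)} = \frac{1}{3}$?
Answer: $- \frac{236}{879} \approx -0.26849$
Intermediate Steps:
$X{\left(f,N \right)} = \frac{1}{3}$
$Q{\left(w \right)} = \left(244 + w\right) \left(\frac{1}{3} + w\right)$ ($Q{\left(w \right)} = \left(w + 244\right) \left(w + \frac{1}{3}\right) = \left(244 + w\right) \left(\frac{1}{3} + w\right)$)
$\frac{Q{\left(-67 \right)}}{43950} = \frac{\frac{244}{3} + \left(-67\right)^{2} + \frac{733}{3} \left(-67\right)}{43950} = \left(\frac{244}{3} + 4489 - \frac{49111}{3}\right) \frac{1}{43950} = \left(-11800\right) \frac{1}{43950} = - \frac{236}{879}$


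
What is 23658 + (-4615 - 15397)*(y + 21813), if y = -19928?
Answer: -37698962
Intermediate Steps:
23658 + (-4615 - 15397)*(y + 21813) = 23658 + (-4615 - 15397)*(-19928 + 21813) = 23658 - 20012*1885 = 23658 - 37722620 = -37698962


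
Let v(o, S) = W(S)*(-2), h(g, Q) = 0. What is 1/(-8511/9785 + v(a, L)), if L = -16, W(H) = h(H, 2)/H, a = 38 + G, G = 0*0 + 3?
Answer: -9785/8511 ≈ -1.1497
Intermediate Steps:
G = 3 (G = 0 + 3 = 3)
a = 41 (a = 38 + 3 = 41)
W(H) = 0 (W(H) = 0/H = 0)
v(o, S) = 0 (v(o, S) = 0*(-2) = 0)
1/(-8511/9785 + v(a, L)) = 1/(-8511/9785 + 0) = 1/(-8511/9785) = -9785/8511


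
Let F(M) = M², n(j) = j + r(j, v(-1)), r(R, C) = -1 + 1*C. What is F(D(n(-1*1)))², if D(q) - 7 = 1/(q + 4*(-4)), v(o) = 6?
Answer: 47458321/20736 ≈ 2288.7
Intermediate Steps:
r(R, C) = -1 + C
n(j) = 5 + j (n(j) = j + (-1 + 6) = j + 5 = 5 + j)
D(q) = 7 + 1/(-16 + q) (D(q) = 7 + 1/(q + 4*(-4)) = 7 + 1/(q - 16) = 7 + 1/(-16 + q))
F(D(n(-1*1)))² = (((-111 + 7*(5 - 1*1))/(-16 + (5 - 1*1)))²)² = (((-111 + 7*(5 - 1))/(-16 + (5 - 1)))²)² = (((-111 + 7*4)/(-16 + 4))²)² = (((-111 + 28)/(-12))²)² = ((-1/12*(-83))²)² = ((83/12)²)² = (6889/144)² = 47458321/20736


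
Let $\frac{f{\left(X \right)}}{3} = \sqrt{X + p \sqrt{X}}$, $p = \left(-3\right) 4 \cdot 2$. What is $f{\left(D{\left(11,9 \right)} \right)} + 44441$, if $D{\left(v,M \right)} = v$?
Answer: $44441 + 3 \sqrt{11 - 24 \sqrt{11}} \approx 44441.0 + 24.847 i$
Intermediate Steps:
$p = -24$ ($p = \left(-12\right) 2 = -24$)
$f{\left(X \right)} = 3 \sqrt{X - 24 \sqrt{X}}$
$f{\left(D{\left(11,9 \right)} \right)} + 44441 = 3 \sqrt{11 - 24 \sqrt{11}} + 44441 = 44441 + 3 \sqrt{11 - 24 \sqrt{11}}$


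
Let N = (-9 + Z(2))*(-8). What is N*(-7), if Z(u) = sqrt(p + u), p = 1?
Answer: -504 + 56*sqrt(3) ≈ -407.01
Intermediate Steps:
Z(u) = sqrt(1 + u)
N = 72 - 8*sqrt(3) (N = (-9 + sqrt(1 + 2))*(-8) = (-9 + sqrt(3))*(-8) = 72 - 8*sqrt(3) ≈ 58.144)
N*(-7) = (72 - 8*sqrt(3))*(-7) = -504 + 56*sqrt(3)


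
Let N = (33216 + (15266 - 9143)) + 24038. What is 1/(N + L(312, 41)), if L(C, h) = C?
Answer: 1/63689 ≈ 1.5701e-5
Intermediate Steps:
N = 63377 (N = (33216 + 6123) + 24038 = 39339 + 24038 = 63377)
1/(N + L(312, 41)) = 1/(63377 + 312) = 1/63689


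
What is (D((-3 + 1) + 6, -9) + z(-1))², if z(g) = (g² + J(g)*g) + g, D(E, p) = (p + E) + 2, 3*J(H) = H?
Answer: 64/9 ≈ 7.1111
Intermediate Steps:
J(H) = H/3
D(E, p) = 2 + E + p (D(E, p) = (E + p) + 2 = 2 + E + p)
z(g) = g + 4*g²/3 (z(g) = (g² + (g/3)*g) + g = (g² + g²/3) + g = 4*g²/3 + g = g + 4*g²/3)
(D((-3 + 1) + 6, -9) + z(-1))² = ((2 + ((-3 + 1) + 6) - 9) + (⅓)*(-1)*(3 + 4*(-1)))² = ((2 + (-2 + 6) - 9) + (⅓)*(-1)*(3 - 4))² = ((2 + 4 - 9) + (⅓)*(-1)*(-1))² = (-3 + ⅓)² = (-8/3)² = 64/9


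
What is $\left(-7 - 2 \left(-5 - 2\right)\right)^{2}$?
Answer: $49$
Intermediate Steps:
$\left(-7 - 2 \left(-5 - 2\right)\right)^{2} = \left(-7 - -14\right)^{2} = \left(-7 + 14\right)^{2} = 7^{2} = 49$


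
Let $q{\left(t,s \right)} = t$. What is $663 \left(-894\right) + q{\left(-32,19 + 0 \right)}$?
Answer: $-592754$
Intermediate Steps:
$663 \left(-894\right) + q{\left(-32,19 + 0 \right)} = 663 \left(-894\right) - 32 = -592722 - 32 = -592754$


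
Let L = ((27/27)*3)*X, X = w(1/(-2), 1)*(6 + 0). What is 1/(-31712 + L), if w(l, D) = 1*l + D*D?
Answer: -1/31703 ≈ -3.1543e-5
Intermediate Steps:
w(l, D) = l + D²
X = 3 (X = (1/(-2) + 1²)*(6 + 0) = (-½ + 1)*6 = (½)*6 = 3)
L = 9 (L = ((27/27)*3)*3 = ((27*(1/27))*3)*3 = (1*3)*3 = 3*3 = 9)
1/(-31712 + L) = 1/(-31712 + 9) = 1/(-31703) = -1/31703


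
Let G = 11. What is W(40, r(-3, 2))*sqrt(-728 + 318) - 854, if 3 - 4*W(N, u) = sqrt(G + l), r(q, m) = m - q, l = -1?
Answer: -854 + I*sqrt(410)*(3 - sqrt(10))/4 ≈ -854.0 - 0.82147*I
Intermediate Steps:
W(N, u) = 3/4 - sqrt(10)/4 (W(N, u) = 3/4 - sqrt(11 - 1)/4 = 3/4 - sqrt(10)/4)
W(40, r(-3, 2))*sqrt(-728 + 318) - 854 = (3/4 - sqrt(10)/4)*sqrt(-728 + 318) - 854 = (3/4 - sqrt(10)/4)*sqrt(-410) - 854 = (3/4 - sqrt(10)/4)*(I*sqrt(410)) - 854 = I*sqrt(410)*(3/4 - sqrt(10)/4) - 854 = -854 + I*sqrt(410)*(3/4 - sqrt(10)/4)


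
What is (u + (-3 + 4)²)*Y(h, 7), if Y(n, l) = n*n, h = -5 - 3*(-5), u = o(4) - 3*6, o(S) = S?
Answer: -1300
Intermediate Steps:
u = -14 (u = 4 - 3*6 = 4 - 1*18 = 4 - 18 = -14)
h = 10 (h = -5 + 15 = 10)
Y(n, l) = n²
(u + (-3 + 4)²)*Y(h, 7) = (-14 + (-3 + 4)²)*10² = (-14 + 1²)*100 = (-14 + 1)*100 = -13*100 = -1300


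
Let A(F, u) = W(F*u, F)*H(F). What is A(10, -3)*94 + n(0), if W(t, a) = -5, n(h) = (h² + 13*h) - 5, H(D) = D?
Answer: -4705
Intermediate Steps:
n(h) = -5 + h² + 13*h
A(F, u) = -5*F
A(10, -3)*94 + n(0) = -5*10*94 + (-5 + 0² + 13*0) = -50*94 + (-5 + 0 + 0) = -4700 - 5 = -4705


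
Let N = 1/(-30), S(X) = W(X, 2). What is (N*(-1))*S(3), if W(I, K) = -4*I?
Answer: -2/5 ≈ -0.40000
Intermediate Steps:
S(X) = -4*X
N = -1/30 ≈ -0.033333
(N*(-1))*S(3) = (-1/30*(-1))*(-4*3) = (1/30)*(-12) = -2/5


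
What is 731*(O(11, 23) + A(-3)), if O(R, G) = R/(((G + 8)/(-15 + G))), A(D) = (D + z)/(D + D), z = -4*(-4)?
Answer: 91375/186 ≈ 491.26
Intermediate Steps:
z = 16
A(D) = (16 + D)/(2*D) (A(D) = (D + 16)/(D + D) = (16 + D)/((2*D)) = (16 + D)*(1/(2*D)) = (16 + D)/(2*D))
O(R, G) = R*(-15 + G)/(8 + G) (O(R, G) = R/(((8 + G)/(-15 + G))) = R*((-15 + G)/(8 + G)) = R*(-15 + G)/(8 + G))
731*(O(11, 23) + A(-3)) = 731*(11*(-15 + 23)/(8 + 23) + (½)*(16 - 3)/(-3)) = 731*(11*8/31 + (½)*(-⅓)*13) = 731*(11*(1/31)*8 - 13/6) = 731*(88/31 - 13/6) = 731*(125/186) = 91375/186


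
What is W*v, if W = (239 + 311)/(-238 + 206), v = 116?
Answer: -7975/4 ≈ -1993.8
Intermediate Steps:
W = -275/16 (W = 550/(-32) = 550*(-1/32) = -275/16 ≈ -17.188)
W*v = -275/16*116 = -7975/4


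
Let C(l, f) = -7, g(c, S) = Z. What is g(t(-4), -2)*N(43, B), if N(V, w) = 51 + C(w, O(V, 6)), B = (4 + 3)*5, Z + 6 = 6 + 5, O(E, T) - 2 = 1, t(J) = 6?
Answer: 220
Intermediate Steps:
O(E, T) = 3 (O(E, T) = 2 + 1 = 3)
Z = 5 (Z = -6 + (6 + 5) = -6 + 11 = 5)
g(c, S) = 5
B = 35 (B = 7*5 = 35)
N(V, w) = 44 (N(V, w) = 51 - 7 = 44)
g(t(-4), -2)*N(43, B) = 5*44 = 220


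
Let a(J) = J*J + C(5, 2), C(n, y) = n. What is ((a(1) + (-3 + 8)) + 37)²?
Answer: 2304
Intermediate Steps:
a(J) = 5 + J² (a(J) = J*J + 5 = J² + 5 = 5 + J²)
((a(1) + (-3 + 8)) + 37)² = (((5 + 1²) + (-3 + 8)) + 37)² = (((5 + 1) + 5) + 37)² = ((6 + 5) + 37)² = (11 + 37)² = 48² = 2304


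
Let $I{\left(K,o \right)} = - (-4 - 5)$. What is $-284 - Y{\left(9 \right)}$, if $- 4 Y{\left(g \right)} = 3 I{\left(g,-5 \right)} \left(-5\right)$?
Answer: $- \frac{1271}{4} \approx -317.75$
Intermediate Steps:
$I{\left(K,o \right)} = 9$ ($I{\left(K,o \right)} = - (-4 - 5) = \left(-1\right) \left(-9\right) = 9$)
$Y{\left(g \right)} = \frac{135}{4}$ ($Y{\left(g \right)} = - \frac{3 \cdot 9 \left(-5\right)}{4} = - \frac{27 \left(-5\right)}{4} = \left(- \frac{1}{4}\right) \left(-135\right) = \frac{135}{4}$)
$-284 - Y{\left(9 \right)} = -284 - \frac{135}{4} = - \frac{1271}{4}$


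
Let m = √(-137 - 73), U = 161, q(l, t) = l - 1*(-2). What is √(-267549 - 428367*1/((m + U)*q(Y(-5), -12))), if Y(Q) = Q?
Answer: √((42932600 + 267549*I*√210)/(-161 - I*√210)) ≈ 0.077 - 516.4*I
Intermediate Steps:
q(l, t) = 2 + l (q(l, t) = l + 2 = 2 + l)
m = I*√210 (m = √(-210) = I*√210 ≈ 14.491*I)
√(-267549 - 428367*1/((m + U)*q(Y(-5), -12))) = √(-267549 - 428367*1/((2 - 5)*(I*√210 + 161))) = √(-267549 - 428367*(-1/(3*(161 + I*√210)))) = √(-267549 - 428367/(-483 - 3*I*√210))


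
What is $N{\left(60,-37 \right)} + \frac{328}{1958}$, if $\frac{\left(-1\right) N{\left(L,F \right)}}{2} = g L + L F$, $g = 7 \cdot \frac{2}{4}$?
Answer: $\frac{3935744}{979} \approx 4020.2$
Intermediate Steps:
$g = \frac{7}{2}$ ($g = 7 \cdot 2 \cdot \frac{1}{4} = 7 \cdot \frac{1}{2} = \frac{7}{2} \approx 3.5$)
$N{\left(L,F \right)} = - 7 L - 2 F L$ ($N{\left(L,F \right)} = - 2 \left(\frac{7 L}{2} + L F\right) = - 2 \left(\frac{7 L}{2} + F L\right) = - 7 L - 2 F L$)
$N{\left(60,-37 \right)} + \frac{328}{1958} = \left(-1\right) 60 \left(7 + 2 \left(-37\right)\right) + \frac{328}{1958} = \left(-1\right) 60 \left(7 - 74\right) + 328 \cdot \frac{1}{1958} = \left(-1\right) 60 \left(-67\right) + \frac{164}{979} = 4020 + \frac{164}{979} = \frac{3935744}{979}$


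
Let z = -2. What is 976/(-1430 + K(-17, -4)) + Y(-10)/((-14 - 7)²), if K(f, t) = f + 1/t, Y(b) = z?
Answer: -247606/364707 ≈ -0.67892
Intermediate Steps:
Y(b) = -2
976/(-1430 + K(-17, -4)) + Y(-10)/((-14 - 7)²) = 976/(-1430 + (-17 + 1/(-4))) - 2/(-14 - 7)² = 976/(-1430 + (-17 - ¼)) - 2/((-21)²) = 976/(-1430 - 69/4) - 2/441 = 976/(-5789/4) - 2*1/441 = 976*(-4/5789) - 2/441 = -3904/5789 - 2/441 = -247606/364707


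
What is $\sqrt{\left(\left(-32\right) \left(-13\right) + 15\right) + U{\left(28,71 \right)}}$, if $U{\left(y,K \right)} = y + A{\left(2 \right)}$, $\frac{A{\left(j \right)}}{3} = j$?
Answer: $\sqrt{465} \approx 21.564$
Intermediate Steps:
$A{\left(j \right)} = 3 j$
$U{\left(y,K \right)} = 6 + y$ ($U{\left(y,K \right)} = y + 3 \cdot 2 = y + 6 = 6 + y$)
$\sqrt{\left(\left(-32\right) \left(-13\right) + 15\right) + U{\left(28,71 \right)}} = \sqrt{\left(\left(-32\right) \left(-13\right) + 15\right) + \left(6 + 28\right)} = \sqrt{\left(416 + 15\right) + 34} = \sqrt{431 + 34} = \sqrt{465}$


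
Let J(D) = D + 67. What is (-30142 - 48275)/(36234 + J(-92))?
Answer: -78417/36209 ≈ -2.1657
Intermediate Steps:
J(D) = 67 + D
(-30142 - 48275)/(36234 + J(-92)) = (-30142 - 48275)/(36234 + (67 - 92)) = -78417/(36234 - 25) = -78417/36209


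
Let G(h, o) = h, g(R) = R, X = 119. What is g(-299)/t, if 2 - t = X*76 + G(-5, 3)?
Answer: 299/9037 ≈ 0.033086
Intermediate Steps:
t = -9037 (t = 2 - (119*76 - 5) = 2 - (9044 - 5) = 2 - 1*9039 = 2 - 9039 = -9037)
g(-299)/t = -299/(-9037) = -299*(-1/9037) = 299/9037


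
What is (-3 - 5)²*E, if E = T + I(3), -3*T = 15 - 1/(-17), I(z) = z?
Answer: -6592/51 ≈ -129.25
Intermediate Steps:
T = -256/51 (T = -(15 - 1/(-17))/3 = -(15 - 1*(-1/17))/3 = -(15 + 1/17)/3 = -⅓*256/17 = -256/51 ≈ -5.0196)
E = -103/51 (E = -256/51 + 3 = -103/51 ≈ -2.0196)
(-3 - 5)²*E = (-3 - 5)²*(-103/51) = (-8)²*(-103/51) = 64*(-103/51) = -6592/51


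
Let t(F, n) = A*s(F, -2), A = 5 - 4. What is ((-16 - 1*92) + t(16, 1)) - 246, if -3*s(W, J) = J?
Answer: -1060/3 ≈ -353.33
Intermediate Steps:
s(W, J) = -J/3
A = 1
t(F, n) = ⅔ (t(F, n) = 1*(-⅓*(-2)) = 1*(⅔) = ⅔)
((-16 - 1*92) + t(16, 1)) - 246 = ((-16 - 1*92) + ⅔) - 246 = ((-16 - 92) + ⅔) - 246 = (-108 + ⅔) - 246 = -322/3 - 246 = -1060/3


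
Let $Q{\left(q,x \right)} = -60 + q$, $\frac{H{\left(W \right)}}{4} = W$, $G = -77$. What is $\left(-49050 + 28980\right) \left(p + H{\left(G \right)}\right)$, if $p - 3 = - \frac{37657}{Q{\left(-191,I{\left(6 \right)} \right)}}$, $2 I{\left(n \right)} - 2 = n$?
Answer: $\frac{780682860}{251} \approx 3.1103 \cdot 10^{6}$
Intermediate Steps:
$H{\left(W \right)} = 4 W$
$I{\left(n \right)} = 1 + \frac{n}{2}$
$p = \frac{38410}{251}$ ($p = 3 - \frac{37657}{-60 - 191} = 3 - \frac{37657}{-251} = 3 - - \frac{37657}{251} = 3 + \frac{37657}{251} = \frac{38410}{251} \approx 153.03$)
$\left(-49050 + 28980\right) \left(p + H{\left(G \right)}\right) = \left(-49050 + 28980\right) \left(\frac{38410}{251} + 4 \left(-77\right)\right) = - 20070 \left(\frac{38410}{251} - 308\right) = \left(-20070\right) \left(- \frac{38898}{251}\right) = \frac{780682860}{251}$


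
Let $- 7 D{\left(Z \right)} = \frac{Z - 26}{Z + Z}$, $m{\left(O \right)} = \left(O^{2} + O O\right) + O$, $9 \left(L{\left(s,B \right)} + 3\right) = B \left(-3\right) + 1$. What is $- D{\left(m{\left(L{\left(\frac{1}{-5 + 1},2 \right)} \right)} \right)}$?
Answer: $- \frac{173}{12320} \approx -0.014042$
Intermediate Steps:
$L{\left(s,B \right)} = - \frac{26}{9} - \frac{B}{3}$ ($L{\left(s,B \right)} = -3 + \frac{B \left(-3\right) + 1}{9} = -3 + \frac{- 3 B + 1}{9} = -3 + \frac{1 - 3 B}{9} = -3 - \left(- \frac{1}{9} + \frac{B}{3}\right) = - \frac{26}{9} - \frac{B}{3}$)
$m{\left(O \right)} = O + 2 O^{2}$ ($m{\left(O \right)} = \left(O^{2} + O^{2}\right) + O = 2 O^{2} + O = O + 2 O^{2}$)
$D{\left(Z \right)} = - \frac{-26 + Z}{14 Z}$ ($D{\left(Z \right)} = - \frac{\left(Z - 26\right) \frac{1}{Z + Z}}{7} = - \frac{\left(-26 + Z\right) \frac{1}{2 Z}}{7} = - \frac{\frac{1}{2} \frac{1}{Z} \left(-26 + Z\right)}{7} = - \frac{-26 + Z}{14 Z}$)
$- D{\left(m{\left(L{\left(\frac{1}{-5 + 1},2 \right)} \right)} \right)} = - \frac{26 - \left(- \frac{26}{9} - \frac{2}{3}\right) \left(1 + 2 \left(- \frac{26}{9} - \frac{2}{3}\right)\right)}{14 \left(- \frac{26}{9} - \frac{2}{3}\right) \left(1 + 2 \left(- \frac{26}{9} - \frac{2}{3}\right)\right)} = - \frac{26 - - \frac{32 \left(1 + 2 \left(- \frac{32}{9}\right)\right)}{9}}{14 \left(- \frac{32 \left(1 + 2 \left(- \frac{32}{9}\right)\right)}{9}\right)} = - \frac{26 - - \frac{32 \left(1 - \frac{64}{9}\right)}{9}}{14 \left(- \frac{32 \left(1 - \frac{64}{9}\right)}{9}\right)} = - \frac{26 - \left(- \frac{32}{9}\right) \left(- \frac{55}{9}\right)}{14 \left(\left(- \frac{32}{9}\right) \left(- \frac{55}{9}\right)\right)} = - \frac{26 - \frac{1760}{81}}{14 \cdot \frac{1760}{81}} = - \frac{81 \left(26 - \frac{1760}{81}\right)}{14 \cdot 1760} = - \frac{81 \cdot 346}{14 \cdot 1760 \cdot 81} = \left(-1\right) \frac{173}{12320} = - \frac{173}{12320}$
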